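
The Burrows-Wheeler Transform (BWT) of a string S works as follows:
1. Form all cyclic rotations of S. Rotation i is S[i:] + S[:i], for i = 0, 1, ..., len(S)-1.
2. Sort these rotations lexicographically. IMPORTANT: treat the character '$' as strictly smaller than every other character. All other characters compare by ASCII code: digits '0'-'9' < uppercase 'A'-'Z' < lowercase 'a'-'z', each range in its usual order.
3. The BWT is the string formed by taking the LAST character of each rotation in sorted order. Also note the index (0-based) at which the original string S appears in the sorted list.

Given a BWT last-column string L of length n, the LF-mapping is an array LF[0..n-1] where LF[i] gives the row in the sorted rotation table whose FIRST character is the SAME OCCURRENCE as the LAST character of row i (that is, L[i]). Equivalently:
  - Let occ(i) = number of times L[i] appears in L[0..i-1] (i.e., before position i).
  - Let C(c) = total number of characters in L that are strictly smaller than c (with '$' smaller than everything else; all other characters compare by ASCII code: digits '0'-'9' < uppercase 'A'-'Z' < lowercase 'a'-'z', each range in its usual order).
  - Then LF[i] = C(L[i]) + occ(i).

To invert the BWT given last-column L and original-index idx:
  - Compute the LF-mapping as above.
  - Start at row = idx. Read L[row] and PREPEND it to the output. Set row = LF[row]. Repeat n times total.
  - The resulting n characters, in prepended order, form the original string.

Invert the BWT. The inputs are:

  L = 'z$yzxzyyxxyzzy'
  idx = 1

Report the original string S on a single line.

Answer: xyxyzzzyyyzxz$

Derivation:
LF mapping: 9 0 4 10 1 11 5 6 2 3 7 12 13 8
Walk LF starting at row 1, prepending L[row]:
  step 1: row=1, L[1]='$', prepend. Next row=LF[1]=0
  step 2: row=0, L[0]='z', prepend. Next row=LF[0]=9
  step 3: row=9, L[9]='x', prepend. Next row=LF[9]=3
  step 4: row=3, L[3]='z', prepend. Next row=LF[3]=10
  step 5: row=10, L[10]='y', prepend. Next row=LF[10]=7
  step 6: row=7, L[7]='y', prepend. Next row=LF[7]=6
  step 7: row=6, L[6]='y', prepend. Next row=LF[6]=5
  step 8: row=5, L[5]='z', prepend. Next row=LF[5]=11
  step 9: row=11, L[11]='z', prepend. Next row=LF[11]=12
  step 10: row=12, L[12]='z', prepend. Next row=LF[12]=13
  step 11: row=13, L[13]='y', prepend. Next row=LF[13]=8
  step 12: row=8, L[8]='x', prepend. Next row=LF[8]=2
  step 13: row=2, L[2]='y', prepend. Next row=LF[2]=4
  step 14: row=4, L[4]='x', prepend. Next row=LF[4]=1
Reversed output: xyxyzzzyyyzxz$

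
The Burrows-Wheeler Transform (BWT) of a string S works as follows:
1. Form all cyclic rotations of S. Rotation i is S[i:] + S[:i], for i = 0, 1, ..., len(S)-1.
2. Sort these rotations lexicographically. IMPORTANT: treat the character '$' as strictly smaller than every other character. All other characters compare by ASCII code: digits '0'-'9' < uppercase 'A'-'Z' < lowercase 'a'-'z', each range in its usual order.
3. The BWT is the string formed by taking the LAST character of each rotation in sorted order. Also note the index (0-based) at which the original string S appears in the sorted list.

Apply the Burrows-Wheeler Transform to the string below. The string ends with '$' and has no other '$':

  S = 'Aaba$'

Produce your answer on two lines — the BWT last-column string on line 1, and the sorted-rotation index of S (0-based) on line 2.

Answer: a$bAa
1

Derivation:
All 5 rotations (rotation i = S[i:]+S[:i]):
  rot[0] = Aaba$
  rot[1] = aba$A
  rot[2] = ba$Aa
  rot[3] = a$Aab
  rot[4] = $Aaba
Sorted (with $ < everything):
  sorted[0] = $Aaba  (last char: 'a')
  sorted[1] = Aaba$  (last char: '$')
  sorted[2] = a$Aab  (last char: 'b')
  sorted[3] = aba$A  (last char: 'A')
  sorted[4] = ba$Aa  (last char: 'a')
Last column: a$bAa
Original string S is at sorted index 1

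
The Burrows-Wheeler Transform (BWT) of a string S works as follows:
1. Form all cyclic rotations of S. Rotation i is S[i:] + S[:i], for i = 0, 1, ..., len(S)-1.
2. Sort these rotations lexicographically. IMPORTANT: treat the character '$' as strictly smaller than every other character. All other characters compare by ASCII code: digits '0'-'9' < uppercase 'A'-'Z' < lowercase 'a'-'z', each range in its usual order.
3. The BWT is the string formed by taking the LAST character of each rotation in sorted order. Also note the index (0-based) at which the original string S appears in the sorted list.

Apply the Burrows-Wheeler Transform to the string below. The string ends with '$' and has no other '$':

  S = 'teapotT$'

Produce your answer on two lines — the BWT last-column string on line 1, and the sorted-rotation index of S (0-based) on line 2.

All 8 rotations (rotation i = S[i:]+S[:i]):
  rot[0] = teapotT$
  rot[1] = eapotT$t
  rot[2] = apotT$te
  rot[3] = potT$tea
  rot[4] = otT$teap
  rot[5] = tT$teapo
  rot[6] = T$teapot
  rot[7] = $teapotT
Sorted (with $ < everything):
  sorted[0] = $teapotT  (last char: 'T')
  sorted[1] = T$teapot  (last char: 't')
  sorted[2] = apotT$te  (last char: 'e')
  sorted[3] = eapotT$t  (last char: 't')
  sorted[4] = otT$teap  (last char: 'p')
  sorted[5] = potT$tea  (last char: 'a')
  sorted[6] = tT$teapo  (last char: 'o')
  sorted[7] = teapotT$  (last char: '$')
Last column: Ttetpao$
Original string S is at sorted index 7

Answer: Ttetpao$
7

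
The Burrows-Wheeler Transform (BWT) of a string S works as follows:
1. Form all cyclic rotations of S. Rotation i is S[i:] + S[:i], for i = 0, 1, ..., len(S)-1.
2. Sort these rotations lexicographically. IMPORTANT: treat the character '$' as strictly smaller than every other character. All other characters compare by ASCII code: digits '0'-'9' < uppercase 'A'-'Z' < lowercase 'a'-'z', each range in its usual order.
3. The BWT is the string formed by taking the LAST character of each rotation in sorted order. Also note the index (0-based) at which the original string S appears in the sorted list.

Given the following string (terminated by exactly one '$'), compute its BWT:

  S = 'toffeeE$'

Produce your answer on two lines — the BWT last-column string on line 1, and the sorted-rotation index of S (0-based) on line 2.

All 8 rotations (rotation i = S[i:]+S[:i]):
  rot[0] = toffeeE$
  rot[1] = offeeE$t
  rot[2] = ffeeE$to
  rot[3] = feeE$tof
  rot[4] = eeE$toff
  rot[5] = eE$toffe
  rot[6] = E$toffee
  rot[7] = $toffeeE
Sorted (with $ < everything):
  sorted[0] = $toffeeE  (last char: 'E')
  sorted[1] = E$toffee  (last char: 'e')
  sorted[2] = eE$toffe  (last char: 'e')
  sorted[3] = eeE$toff  (last char: 'f')
  sorted[4] = feeE$tof  (last char: 'f')
  sorted[5] = ffeeE$to  (last char: 'o')
  sorted[6] = offeeE$t  (last char: 't')
  sorted[7] = toffeeE$  (last char: '$')
Last column: Eeeffot$
Original string S is at sorted index 7

Answer: Eeeffot$
7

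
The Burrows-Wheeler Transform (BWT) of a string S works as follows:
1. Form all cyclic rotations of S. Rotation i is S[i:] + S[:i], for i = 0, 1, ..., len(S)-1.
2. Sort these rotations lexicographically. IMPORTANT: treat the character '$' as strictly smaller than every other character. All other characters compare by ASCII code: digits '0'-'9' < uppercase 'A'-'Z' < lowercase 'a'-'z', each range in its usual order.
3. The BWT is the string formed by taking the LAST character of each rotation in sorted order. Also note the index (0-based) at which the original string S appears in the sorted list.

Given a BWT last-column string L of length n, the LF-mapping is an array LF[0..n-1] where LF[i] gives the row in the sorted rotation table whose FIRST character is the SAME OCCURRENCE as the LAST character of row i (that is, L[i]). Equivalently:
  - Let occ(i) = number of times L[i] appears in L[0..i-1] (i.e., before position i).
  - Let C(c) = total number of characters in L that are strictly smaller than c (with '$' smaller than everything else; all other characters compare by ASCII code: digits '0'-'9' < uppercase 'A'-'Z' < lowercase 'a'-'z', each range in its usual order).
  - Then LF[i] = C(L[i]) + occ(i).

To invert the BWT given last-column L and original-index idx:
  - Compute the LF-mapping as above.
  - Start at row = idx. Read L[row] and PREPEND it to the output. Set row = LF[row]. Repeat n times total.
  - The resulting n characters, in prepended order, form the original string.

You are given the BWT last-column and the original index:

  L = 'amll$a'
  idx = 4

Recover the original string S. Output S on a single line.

LF mapping: 1 5 3 4 0 2
Walk LF starting at row 4, prepending L[row]:
  step 1: row=4, L[4]='$', prepend. Next row=LF[4]=0
  step 2: row=0, L[0]='a', prepend. Next row=LF[0]=1
  step 3: row=1, L[1]='m', prepend. Next row=LF[1]=5
  step 4: row=5, L[5]='a', prepend. Next row=LF[5]=2
  step 5: row=2, L[2]='l', prepend. Next row=LF[2]=3
  step 6: row=3, L[3]='l', prepend. Next row=LF[3]=4
Reversed output: llama$

Answer: llama$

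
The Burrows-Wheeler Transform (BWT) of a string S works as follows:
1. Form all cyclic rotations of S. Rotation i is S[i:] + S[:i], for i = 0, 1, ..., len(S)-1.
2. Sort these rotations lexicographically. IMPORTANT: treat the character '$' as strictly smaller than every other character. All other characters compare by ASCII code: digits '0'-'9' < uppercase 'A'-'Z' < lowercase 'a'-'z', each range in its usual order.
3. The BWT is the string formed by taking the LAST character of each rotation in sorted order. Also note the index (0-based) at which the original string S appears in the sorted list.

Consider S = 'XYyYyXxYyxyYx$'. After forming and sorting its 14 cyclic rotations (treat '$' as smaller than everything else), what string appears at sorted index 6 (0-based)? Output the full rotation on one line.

All 14 rotations (rotation i = S[i:]+S[:i]):
  rot[0] = XYyYyXxYyxyYx$
  rot[1] = YyYyXxYyxyYx$X
  rot[2] = yYyXxYyxyYx$XY
  rot[3] = YyXxYyxyYx$XYy
  rot[4] = yXxYyxyYx$XYyY
  rot[5] = XxYyxyYx$XYyYy
  rot[6] = xYyxyYx$XYyYyX
  rot[7] = YyxyYx$XYyYyXx
  rot[8] = yxyYx$XYyYyXxY
  rot[9] = xyYx$XYyYyXxYy
  rot[10] = yYx$XYyYyXxYyx
  rot[11] = Yx$XYyYyXxYyxy
  rot[12] = x$XYyYyXxYyxyY
  rot[13] = $XYyYyXxYyxyYx
Sorted (with $ < everything):
  sorted[0] = $XYyYyXxYyxyYx
  sorted[1] = XYyYyXxYyxyYx$
  sorted[2] = XxYyxyYx$XYyYy
  sorted[3] = Yx$XYyYyXxYyxy
  sorted[4] = YyXxYyxyYx$XYy
  sorted[5] = YyYyXxYyxyYx$X
  sorted[6] = YyxyYx$XYyYyXx
  sorted[7] = x$XYyYyXxYyxyY
  sorted[8] = xYyxyYx$XYyYyX
  sorted[9] = xyYx$XYyYyXxYy
  sorted[10] = yXxYyxyYx$XYyY
  sorted[11] = yYx$XYyYyXxYyx
  sorted[12] = yYyXxYyxyYx$XY
  sorted[13] = yxyYx$XYyYyXxY
sorted[6] = YyxyYx$XYyYyXx

Answer: YyxyYx$XYyYyXx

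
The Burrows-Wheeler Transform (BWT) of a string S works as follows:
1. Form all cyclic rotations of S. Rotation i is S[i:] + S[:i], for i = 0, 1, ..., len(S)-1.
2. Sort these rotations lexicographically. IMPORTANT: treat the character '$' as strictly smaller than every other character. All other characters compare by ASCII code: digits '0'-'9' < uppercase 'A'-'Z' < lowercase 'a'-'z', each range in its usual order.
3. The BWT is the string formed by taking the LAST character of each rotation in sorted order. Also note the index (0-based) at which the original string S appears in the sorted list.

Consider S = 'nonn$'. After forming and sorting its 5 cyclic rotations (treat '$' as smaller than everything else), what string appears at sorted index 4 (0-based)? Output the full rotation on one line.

All 5 rotations (rotation i = S[i:]+S[:i]):
  rot[0] = nonn$
  rot[1] = onn$n
  rot[2] = nn$no
  rot[3] = n$non
  rot[4] = $nonn
Sorted (with $ < everything):
  sorted[0] = $nonn
  sorted[1] = n$non
  sorted[2] = nn$no
  sorted[3] = nonn$
  sorted[4] = onn$n
sorted[4] = onn$n

Answer: onn$n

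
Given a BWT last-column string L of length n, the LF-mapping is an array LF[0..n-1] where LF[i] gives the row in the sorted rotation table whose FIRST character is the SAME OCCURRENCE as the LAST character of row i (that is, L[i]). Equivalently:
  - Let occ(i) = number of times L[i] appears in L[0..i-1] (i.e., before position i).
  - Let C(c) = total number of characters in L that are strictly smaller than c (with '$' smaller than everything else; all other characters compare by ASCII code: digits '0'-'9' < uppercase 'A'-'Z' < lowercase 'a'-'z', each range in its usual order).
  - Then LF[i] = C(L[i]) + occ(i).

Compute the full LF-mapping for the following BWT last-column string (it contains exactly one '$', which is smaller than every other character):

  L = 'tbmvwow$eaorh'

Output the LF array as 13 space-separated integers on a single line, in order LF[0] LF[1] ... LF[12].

Char counts: '$':1, 'a':1, 'b':1, 'e':1, 'h':1, 'm':1, 'o':2, 'r':1, 't':1, 'v':1, 'w':2
C (first-col start): C('$')=0, C('a')=1, C('b')=2, C('e')=3, C('h')=4, C('m')=5, C('o')=6, C('r')=8, C('t')=9, C('v')=10, C('w')=11
L[0]='t': occ=0, LF[0]=C('t')+0=9+0=9
L[1]='b': occ=0, LF[1]=C('b')+0=2+0=2
L[2]='m': occ=0, LF[2]=C('m')+0=5+0=5
L[3]='v': occ=0, LF[3]=C('v')+0=10+0=10
L[4]='w': occ=0, LF[4]=C('w')+0=11+0=11
L[5]='o': occ=0, LF[5]=C('o')+0=6+0=6
L[6]='w': occ=1, LF[6]=C('w')+1=11+1=12
L[7]='$': occ=0, LF[7]=C('$')+0=0+0=0
L[8]='e': occ=0, LF[8]=C('e')+0=3+0=3
L[9]='a': occ=0, LF[9]=C('a')+0=1+0=1
L[10]='o': occ=1, LF[10]=C('o')+1=6+1=7
L[11]='r': occ=0, LF[11]=C('r')+0=8+0=8
L[12]='h': occ=0, LF[12]=C('h')+0=4+0=4

Answer: 9 2 5 10 11 6 12 0 3 1 7 8 4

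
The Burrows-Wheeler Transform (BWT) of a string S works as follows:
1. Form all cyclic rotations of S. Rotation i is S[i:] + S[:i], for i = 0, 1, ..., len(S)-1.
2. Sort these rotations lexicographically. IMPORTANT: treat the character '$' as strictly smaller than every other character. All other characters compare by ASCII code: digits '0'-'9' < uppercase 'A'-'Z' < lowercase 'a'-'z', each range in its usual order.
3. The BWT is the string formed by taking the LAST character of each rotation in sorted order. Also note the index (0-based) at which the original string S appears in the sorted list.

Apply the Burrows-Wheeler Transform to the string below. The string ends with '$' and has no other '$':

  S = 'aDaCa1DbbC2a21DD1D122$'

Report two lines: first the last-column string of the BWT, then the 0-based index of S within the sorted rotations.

All 22 rotations (rotation i = S[i:]+S[:i]):
  rot[0] = aDaCa1DbbC2a21DD1D122$
  rot[1] = DaCa1DbbC2a21DD1D122$a
  rot[2] = aCa1DbbC2a21DD1D122$aD
  rot[3] = Ca1DbbC2a21DD1D122$aDa
  rot[4] = a1DbbC2a21DD1D122$aDaC
  rot[5] = 1DbbC2a21DD1D122$aDaCa
  rot[6] = DbbC2a21DD1D122$aDaCa1
  rot[7] = bbC2a21DD1D122$aDaCa1D
  rot[8] = bC2a21DD1D122$aDaCa1Db
  rot[9] = C2a21DD1D122$aDaCa1Dbb
  rot[10] = 2a21DD1D122$aDaCa1DbbC
  rot[11] = a21DD1D122$aDaCa1DbbC2
  rot[12] = 21DD1D122$aDaCa1DbbC2a
  rot[13] = 1DD1D122$aDaCa1DbbC2a2
  rot[14] = DD1D122$aDaCa1DbbC2a21
  rot[15] = D1D122$aDaCa1DbbC2a21D
  rot[16] = 1D122$aDaCa1DbbC2a21DD
  rot[17] = D122$aDaCa1DbbC2a21DD1
  rot[18] = 122$aDaCa1DbbC2a21DD1D
  rot[19] = 22$aDaCa1DbbC2a21DD1D1
  rot[20] = 2$aDaCa1DbbC2a21DD1D12
  rot[21] = $aDaCa1DbbC2a21DD1D122
Sorted (with $ < everything):
  sorted[0] = $aDaCa1DbbC2a21DD1D122  (last char: '2')
  sorted[1] = 122$aDaCa1DbbC2a21DD1D  (last char: 'D')
  sorted[2] = 1D122$aDaCa1DbbC2a21DD  (last char: 'D')
  sorted[3] = 1DD1D122$aDaCa1DbbC2a2  (last char: '2')
  sorted[4] = 1DbbC2a21DD1D122$aDaCa  (last char: 'a')
  sorted[5] = 2$aDaCa1DbbC2a21DD1D12  (last char: '2')
  sorted[6] = 21DD1D122$aDaCa1DbbC2a  (last char: 'a')
  sorted[7] = 22$aDaCa1DbbC2a21DD1D1  (last char: '1')
  sorted[8] = 2a21DD1D122$aDaCa1DbbC  (last char: 'C')
  sorted[9] = C2a21DD1D122$aDaCa1Dbb  (last char: 'b')
  sorted[10] = Ca1DbbC2a21DD1D122$aDa  (last char: 'a')
  sorted[11] = D122$aDaCa1DbbC2a21DD1  (last char: '1')
  sorted[12] = D1D122$aDaCa1DbbC2a21D  (last char: 'D')
  sorted[13] = DD1D122$aDaCa1DbbC2a21  (last char: '1')
  sorted[14] = DaCa1DbbC2a21DD1D122$a  (last char: 'a')
  sorted[15] = DbbC2a21DD1D122$aDaCa1  (last char: '1')
  sorted[16] = a1DbbC2a21DD1D122$aDaC  (last char: 'C')
  sorted[17] = a21DD1D122$aDaCa1DbbC2  (last char: '2')
  sorted[18] = aCa1DbbC2a21DD1D122$aD  (last char: 'D')
  sorted[19] = aDaCa1DbbC2a21DD1D122$  (last char: '$')
  sorted[20] = bC2a21DD1D122$aDaCa1Db  (last char: 'b')
  sorted[21] = bbC2a21DD1D122$aDaCa1D  (last char: 'D')
Last column: 2DD2a2a1Cba1D1a1C2D$bD
Original string S is at sorted index 19

Answer: 2DD2a2a1Cba1D1a1C2D$bD
19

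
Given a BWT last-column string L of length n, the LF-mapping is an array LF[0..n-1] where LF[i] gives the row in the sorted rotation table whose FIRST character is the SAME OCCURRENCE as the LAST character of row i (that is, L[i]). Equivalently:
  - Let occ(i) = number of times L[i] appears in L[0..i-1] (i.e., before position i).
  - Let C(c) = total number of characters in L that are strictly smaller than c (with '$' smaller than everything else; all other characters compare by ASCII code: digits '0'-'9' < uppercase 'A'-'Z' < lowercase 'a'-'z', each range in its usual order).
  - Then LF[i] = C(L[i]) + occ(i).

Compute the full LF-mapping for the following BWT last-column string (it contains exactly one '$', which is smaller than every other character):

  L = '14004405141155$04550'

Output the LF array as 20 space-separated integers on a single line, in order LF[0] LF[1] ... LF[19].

Char counts: '$':1, '0':5, '1':4, '4':5, '5':5
C (first-col start): C('$')=0, C('0')=1, C('1')=6, C('4')=10, C('5')=15
L[0]='1': occ=0, LF[0]=C('1')+0=6+0=6
L[1]='4': occ=0, LF[1]=C('4')+0=10+0=10
L[2]='0': occ=0, LF[2]=C('0')+0=1+0=1
L[3]='0': occ=1, LF[3]=C('0')+1=1+1=2
L[4]='4': occ=1, LF[4]=C('4')+1=10+1=11
L[5]='4': occ=2, LF[5]=C('4')+2=10+2=12
L[6]='0': occ=2, LF[6]=C('0')+2=1+2=3
L[7]='5': occ=0, LF[7]=C('5')+0=15+0=15
L[8]='1': occ=1, LF[8]=C('1')+1=6+1=7
L[9]='4': occ=3, LF[9]=C('4')+3=10+3=13
L[10]='1': occ=2, LF[10]=C('1')+2=6+2=8
L[11]='1': occ=3, LF[11]=C('1')+3=6+3=9
L[12]='5': occ=1, LF[12]=C('5')+1=15+1=16
L[13]='5': occ=2, LF[13]=C('5')+2=15+2=17
L[14]='$': occ=0, LF[14]=C('$')+0=0+0=0
L[15]='0': occ=3, LF[15]=C('0')+3=1+3=4
L[16]='4': occ=4, LF[16]=C('4')+4=10+4=14
L[17]='5': occ=3, LF[17]=C('5')+3=15+3=18
L[18]='5': occ=4, LF[18]=C('5')+4=15+4=19
L[19]='0': occ=4, LF[19]=C('0')+4=1+4=5

Answer: 6 10 1 2 11 12 3 15 7 13 8 9 16 17 0 4 14 18 19 5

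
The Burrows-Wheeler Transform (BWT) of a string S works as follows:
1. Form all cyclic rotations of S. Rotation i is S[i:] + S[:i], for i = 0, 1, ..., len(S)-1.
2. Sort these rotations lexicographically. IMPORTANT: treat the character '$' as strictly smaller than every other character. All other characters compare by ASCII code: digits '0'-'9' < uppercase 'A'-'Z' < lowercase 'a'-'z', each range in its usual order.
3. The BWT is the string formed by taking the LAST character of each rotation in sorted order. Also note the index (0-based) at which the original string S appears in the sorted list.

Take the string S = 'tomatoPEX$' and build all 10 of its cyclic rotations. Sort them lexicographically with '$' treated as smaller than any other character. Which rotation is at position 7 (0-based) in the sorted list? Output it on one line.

All 10 rotations (rotation i = S[i:]+S[:i]):
  rot[0] = tomatoPEX$
  rot[1] = omatoPEX$t
  rot[2] = matoPEX$to
  rot[3] = atoPEX$tom
  rot[4] = toPEX$toma
  rot[5] = oPEX$tomat
  rot[6] = PEX$tomato
  rot[7] = EX$tomatoP
  rot[8] = X$tomatoPE
  rot[9] = $tomatoPEX
Sorted (with $ < everything):
  sorted[0] = $tomatoPEX
  sorted[1] = EX$tomatoP
  sorted[2] = PEX$tomato
  sorted[3] = X$tomatoPE
  sorted[4] = atoPEX$tom
  sorted[5] = matoPEX$to
  sorted[6] = oPEX$tomat
  sorted[7] = omatoPEX$t
  sorted[8] = toPEX$toma
  sorted[9] = tomatoPEX$
sorted[7] = omatoPEX$t

Answer: omatoPEX$t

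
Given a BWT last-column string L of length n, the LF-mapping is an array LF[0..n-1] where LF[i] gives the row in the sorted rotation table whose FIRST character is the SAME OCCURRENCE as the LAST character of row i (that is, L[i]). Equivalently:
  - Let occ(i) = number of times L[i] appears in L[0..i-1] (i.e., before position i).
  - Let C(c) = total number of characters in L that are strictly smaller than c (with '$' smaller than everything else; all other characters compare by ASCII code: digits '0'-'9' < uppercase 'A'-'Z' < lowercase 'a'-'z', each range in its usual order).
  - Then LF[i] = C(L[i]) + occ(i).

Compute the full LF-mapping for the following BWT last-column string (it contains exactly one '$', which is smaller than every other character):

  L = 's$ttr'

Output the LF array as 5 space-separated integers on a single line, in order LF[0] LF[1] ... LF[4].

Char counts: '$':1, 'r':1, 's':1, 't':2
C (first-col start): C('$')=0, C('r')=1, C('s')=2, C('t')=3
L[0]='s': occ=0, LF[0]=C('s')+0=2+0=2
L[1]='$': occ=0, LF[1]=C('$')+0=0+0=0
L[2]='t': occ=0, LF[2]=C('t')+0=3+0=3
L[3]='t': occ=1, LF[3]=C('t')+1=3+1=4
L[4]='r': occ=0, LF[4]=C('r')+0=1+0=1

Answer: 2 0 3 4 1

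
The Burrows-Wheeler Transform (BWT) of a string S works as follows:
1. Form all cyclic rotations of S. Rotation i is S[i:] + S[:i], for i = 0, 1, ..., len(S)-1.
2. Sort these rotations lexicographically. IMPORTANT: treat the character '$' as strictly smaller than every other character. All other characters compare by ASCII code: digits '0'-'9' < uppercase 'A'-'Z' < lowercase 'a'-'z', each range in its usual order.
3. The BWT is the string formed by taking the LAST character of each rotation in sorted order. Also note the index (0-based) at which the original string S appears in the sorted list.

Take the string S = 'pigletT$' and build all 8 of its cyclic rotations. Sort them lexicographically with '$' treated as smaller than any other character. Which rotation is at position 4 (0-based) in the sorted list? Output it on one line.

All 8 rotations (rotation i = S[i:]+S[:i]):
  rot[0] = pigletT$
  rot[1] = igletT$p
  rot[2] = gletT$pi
  rot[3] = letT$pig
  rot[4] = etT$pigl
  rot[5] = tT$pigle
  rot[6] = T$piglet
  rot[7] = $pigletT
Sorted (with $ < everything):
  sorted[0] = $pigletT
  sorted[1] = T$piglet
  sorted[2] = etT$pigl
  sorted[3] = gletT$pi
  sorted[4] = igletT$p
  sorted[5] = letT$pig
  sorted[6] = pigletT$
  sorted[7] = tT$pigle
sorted[4] = igletT$p

Answer: igletT$p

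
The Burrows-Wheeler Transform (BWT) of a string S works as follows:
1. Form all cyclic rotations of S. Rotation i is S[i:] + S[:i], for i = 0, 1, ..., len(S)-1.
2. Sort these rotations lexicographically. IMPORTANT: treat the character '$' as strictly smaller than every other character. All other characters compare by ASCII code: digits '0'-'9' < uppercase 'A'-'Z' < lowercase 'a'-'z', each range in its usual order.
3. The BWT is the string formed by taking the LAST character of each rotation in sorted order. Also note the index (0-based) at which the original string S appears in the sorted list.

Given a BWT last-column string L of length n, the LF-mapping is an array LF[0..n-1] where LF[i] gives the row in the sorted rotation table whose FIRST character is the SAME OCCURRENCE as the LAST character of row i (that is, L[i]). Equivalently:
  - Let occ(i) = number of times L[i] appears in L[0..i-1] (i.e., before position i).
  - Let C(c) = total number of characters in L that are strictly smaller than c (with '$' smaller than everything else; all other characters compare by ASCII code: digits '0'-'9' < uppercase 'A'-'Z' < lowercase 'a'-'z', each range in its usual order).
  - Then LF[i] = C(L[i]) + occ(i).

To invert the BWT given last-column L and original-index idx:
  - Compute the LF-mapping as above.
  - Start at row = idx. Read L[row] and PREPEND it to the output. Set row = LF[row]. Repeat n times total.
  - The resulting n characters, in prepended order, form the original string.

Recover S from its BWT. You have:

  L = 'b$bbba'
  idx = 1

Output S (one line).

LF mapping: 2 0 3 4 5 1
Walk LF starting at row 1, prepending L[row]:
  step 1: row=1, L[1]='$', prepend. Next row=LF[1]=0
  step 2: row=0, L[0]='b', prepend. Next row=LF[0]=2
  step 3: row=2, L[2]='b', prepend. Next row=LF[2]=3
  step 4: row=3, L[3]='b', prepend. Next row=LF[3]=4
  step 5: row=4, L[4]='b', prepend. Next row=LF[4]=5
  step 6: row=5, L[5]='a', prepend. Next row=LF[5]=1
Reversed output: abbbb$

Answer: abbbb$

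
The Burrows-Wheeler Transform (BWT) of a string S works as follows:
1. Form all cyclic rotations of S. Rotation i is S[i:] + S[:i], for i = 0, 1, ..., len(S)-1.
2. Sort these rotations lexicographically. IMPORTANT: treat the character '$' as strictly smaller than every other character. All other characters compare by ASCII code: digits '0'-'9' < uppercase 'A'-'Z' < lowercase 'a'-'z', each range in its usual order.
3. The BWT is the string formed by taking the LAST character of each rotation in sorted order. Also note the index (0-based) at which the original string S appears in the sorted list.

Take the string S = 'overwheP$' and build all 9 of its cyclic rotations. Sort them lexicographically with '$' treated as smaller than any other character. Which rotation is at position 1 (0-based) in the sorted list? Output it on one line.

Answer: P$overwhe

Derivation:
All 9 rotations (rotation i = S[i:]+S[:i]):
  rot[0] = overwheP$
  rot[1] = verwheP$o
  rot[2] = erwheP$ov
  rot[3] = rwheP$ove
  rot[4] = wheP$over
  rot[5] = heP$overw
  rot[6] = eP$overwh
  rot[7] = P$overwhe
  rot[8] = $overwheP
Sorted (with $ < everything):
  sorted[0] = $overwheP
  sorted[1] = P$overwhe
  sorted[2] = eP$overwh
  sorted[3] = erwheP$ov
  sorted[4] = heP$overw
  sorted[5] = overwheP$
  sorted[6] = rwheP$ove
  sorted[7] = verwheP$o
  sorted[8] = wheP$over
sorted[1] = P$overwhe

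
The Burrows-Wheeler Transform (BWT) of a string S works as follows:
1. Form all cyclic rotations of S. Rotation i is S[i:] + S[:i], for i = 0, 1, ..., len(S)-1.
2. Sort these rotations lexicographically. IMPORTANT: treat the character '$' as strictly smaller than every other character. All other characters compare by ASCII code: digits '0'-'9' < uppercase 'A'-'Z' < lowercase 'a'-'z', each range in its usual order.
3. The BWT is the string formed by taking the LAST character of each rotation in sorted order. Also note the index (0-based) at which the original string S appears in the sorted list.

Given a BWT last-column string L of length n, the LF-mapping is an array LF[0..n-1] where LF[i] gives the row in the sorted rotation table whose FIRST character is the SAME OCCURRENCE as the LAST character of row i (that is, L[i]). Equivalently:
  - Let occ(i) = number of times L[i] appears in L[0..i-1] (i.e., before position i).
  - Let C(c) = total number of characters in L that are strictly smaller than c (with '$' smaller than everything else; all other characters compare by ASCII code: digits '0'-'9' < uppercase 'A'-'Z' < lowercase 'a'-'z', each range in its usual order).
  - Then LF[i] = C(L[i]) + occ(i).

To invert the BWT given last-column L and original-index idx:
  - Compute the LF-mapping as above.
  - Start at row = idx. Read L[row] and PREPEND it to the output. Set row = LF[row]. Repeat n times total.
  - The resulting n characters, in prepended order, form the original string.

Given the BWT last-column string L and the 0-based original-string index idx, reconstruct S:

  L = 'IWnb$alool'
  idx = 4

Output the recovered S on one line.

LF mapping: 1 2 7 4 0 3 5 8 9 6
Walk LF starting at row 4, prepending L[row]:
  step 1: row=4, L[4]='$', prepend. Next row=LF[4]=0
  step 2: row=0, L[0]='I', prepend. Next row=LF[0]=1
  step 3: row=1, L[1]='W', prepend. Next row=LF[1]=2
  step 4: row=2, L[2]='n', prepend. Next row=LF[2]=7
  step 5: row=7, L[7]='o', prepend. Next row=LF[7]=8
  step 6: row=8, L[8]='o', prepend. Next row=LF[8]=9
  step 7: row=9, L[9]='l', prepend. Next row=LF[9]=6
  step 8: row=6, L[6]='l', prepend. Next row=LF[6]=5
  step 9: row=5, L[5]='a', prepend. Next row=LF[5]=3
  step 10: row=3, L[3]='b', prepend. Next row=LF[3]=4
Reversed output: balloonWI$

Answer: balloonWI$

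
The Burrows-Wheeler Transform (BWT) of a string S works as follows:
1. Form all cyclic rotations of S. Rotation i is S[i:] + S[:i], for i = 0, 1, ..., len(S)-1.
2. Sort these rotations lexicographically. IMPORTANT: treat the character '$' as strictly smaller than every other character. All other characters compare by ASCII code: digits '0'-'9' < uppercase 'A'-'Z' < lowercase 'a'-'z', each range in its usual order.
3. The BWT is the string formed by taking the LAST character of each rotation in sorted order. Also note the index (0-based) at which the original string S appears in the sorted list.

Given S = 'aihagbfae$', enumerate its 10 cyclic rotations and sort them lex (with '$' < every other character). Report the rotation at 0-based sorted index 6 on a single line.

All 10 rotations (rotation i = S[i:]+S[:i]):
  rot[0] = aihagbfae$
  rot[1] = ihagbfae$a
  rot[2] = hagbfae$ai
  rot[3] = agbfae$aih
  rot[4] = gbfae$aiha
  rot[5] = bfae$aihag
  rot[6] = fae$aihagb
  rot[7] = ae$aihagbf
  rot[8] = e$aihagbfa
  rot[9] = $aihagbfae
Sorted (with $ < everything):
  sorted[0] = $aihagbfae
  sorted[1] = ae$aihagbf
  sorted[2] = agbfae$aih
  sorted[3] = aihagbfae$
  sorted[4] = bfae$aihag
  sorted[5] = e$aihagbfa
  sorted[6] = fae$aihagb
  sorted[7] = gbfae$aiha
  sorted[8] = hagbfae$ai
  sorted[9] = ihagbfae$a
sorted[6] = fae$aihagb

Answer: fae$aihagb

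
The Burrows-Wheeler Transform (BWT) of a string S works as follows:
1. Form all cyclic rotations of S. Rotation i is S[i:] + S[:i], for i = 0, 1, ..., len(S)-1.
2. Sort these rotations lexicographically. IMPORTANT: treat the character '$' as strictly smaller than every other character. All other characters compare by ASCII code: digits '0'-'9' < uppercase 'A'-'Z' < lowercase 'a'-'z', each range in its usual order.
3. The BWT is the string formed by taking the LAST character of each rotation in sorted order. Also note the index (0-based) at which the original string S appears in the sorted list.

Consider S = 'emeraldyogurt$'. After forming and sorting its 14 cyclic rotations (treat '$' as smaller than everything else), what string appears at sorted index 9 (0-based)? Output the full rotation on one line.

All 14 rotations (rotation i = S[i:]+S[:i]):
  rot[0] = emeraldyogurt$
  rot[1] = meraldyogurt$e
  rot[2] = eraldyogurt$em
  rot[3] = raldyogurt$eme
  rot[4] = aldyogurt$emer
  rot[5] = ldyogurt$emera
  rot[6] = dyogurt$emeral
  rot[7] = yogurt$emerald
  rot[8] = ogurt$emeraldy
  rot[9] = gurt$emeraldyo
  rot[10] = urt$emeraldyog
  rot[11] = rt$emeraldyogu
  rot[12] = t$emeraldyogur
  rot[13] = $emeraldyogurt
Sorted (with $ < everything):
  sorted[0] = $emeraldyogurt
  sorted[1] = aldyogurt$emer
  sorted[2] = dyogurt$emeral
  sorted[3] = emeraldyogurt$
  sorted[4] = eraldyogurt$em
  sorted[5] = gurt$emeraldyo
  sorted[6] = ldyogurt$emera
  sorted[7] = meraldyogurt$e
  sorted[8] = ogurt$emeraldy
  sorted[9] = raldyogurt$eme
  sorted[10] = rt$emeraldyogu
  sorted[11] = t$emeraldyogur
  sorted[12] = urt$emeraldyog
  sorted[13] = yogurt$emerald
sorted[9] = raldyogurt$eme

Answer: raldyogurt$eme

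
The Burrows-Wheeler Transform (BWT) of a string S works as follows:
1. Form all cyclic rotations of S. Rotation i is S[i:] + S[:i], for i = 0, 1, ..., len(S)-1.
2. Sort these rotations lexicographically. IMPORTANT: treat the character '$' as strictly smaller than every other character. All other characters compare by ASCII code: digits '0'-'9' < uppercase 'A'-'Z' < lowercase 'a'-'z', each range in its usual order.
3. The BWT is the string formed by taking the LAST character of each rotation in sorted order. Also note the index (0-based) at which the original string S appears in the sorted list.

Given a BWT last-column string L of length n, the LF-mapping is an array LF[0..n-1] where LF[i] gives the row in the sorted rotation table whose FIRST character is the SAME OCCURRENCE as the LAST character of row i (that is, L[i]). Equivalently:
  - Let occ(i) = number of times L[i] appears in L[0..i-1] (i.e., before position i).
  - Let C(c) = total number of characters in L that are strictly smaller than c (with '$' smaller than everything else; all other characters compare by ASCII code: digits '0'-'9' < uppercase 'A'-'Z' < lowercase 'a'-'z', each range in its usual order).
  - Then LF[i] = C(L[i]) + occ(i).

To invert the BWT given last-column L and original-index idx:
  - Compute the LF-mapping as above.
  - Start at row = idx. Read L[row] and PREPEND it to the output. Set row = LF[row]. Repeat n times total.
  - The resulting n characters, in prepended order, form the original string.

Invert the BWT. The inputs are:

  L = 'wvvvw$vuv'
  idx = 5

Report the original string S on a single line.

Answer: vvwvvvuw$

Derivation:
LF mapping: 7 2 3 4 8 0 5 1 6
Walk LF starting at row 5, prepending L[row]:
  step 1: row=5, L[5]='$', prepend. Next row=LF[5]=0
  step 2: row=0, L[0]='w', prepend. Next row=LF[0]=7
  step 3: row=7, L[7]='u', prepend. Next row=LF[7]=1
  step 4: row=1, L[1]='v', prepend. Next row=LF[1]=2
  step 5: row=2, L[2]='v', prepend. Next row=LF[2]=3
  step 6: row=3, L[3]='v', prepend. Next row=LF[3]=4
  step 7: row=4, L[4]='w', prepend. Next row=LF[4]=8
  step 8: row=8, L[8]='v', prepend. Next row=LF[8]=6
  step 9: row=6, L[6]='v', prepend. Next row=LF[6]=5
Reversed output: vvwvvvuw$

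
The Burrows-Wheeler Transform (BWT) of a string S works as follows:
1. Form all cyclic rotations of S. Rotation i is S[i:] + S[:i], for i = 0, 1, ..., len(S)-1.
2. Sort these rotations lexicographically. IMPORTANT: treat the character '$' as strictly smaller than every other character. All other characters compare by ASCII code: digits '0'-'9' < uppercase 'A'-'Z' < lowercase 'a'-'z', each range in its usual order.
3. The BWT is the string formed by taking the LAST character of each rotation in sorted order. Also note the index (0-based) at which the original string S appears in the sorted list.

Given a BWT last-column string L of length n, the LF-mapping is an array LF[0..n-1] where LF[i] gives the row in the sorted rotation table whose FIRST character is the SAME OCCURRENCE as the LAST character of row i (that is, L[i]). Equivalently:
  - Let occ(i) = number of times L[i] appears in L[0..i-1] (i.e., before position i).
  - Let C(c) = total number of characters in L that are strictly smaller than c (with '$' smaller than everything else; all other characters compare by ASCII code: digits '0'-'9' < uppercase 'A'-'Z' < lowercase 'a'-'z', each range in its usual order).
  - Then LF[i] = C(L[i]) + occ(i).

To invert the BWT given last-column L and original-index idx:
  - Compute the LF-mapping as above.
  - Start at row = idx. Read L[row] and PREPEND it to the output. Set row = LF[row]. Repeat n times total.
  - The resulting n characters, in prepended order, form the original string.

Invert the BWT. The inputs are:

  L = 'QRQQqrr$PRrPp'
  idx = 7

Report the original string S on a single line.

LF mapping: 3 6 4 5 9 10 11 0 1 7 12 2 8
Walk LF starting at row 7, prepending L[row]:
  step 1: row=7, L[7]='$', prepend. Next row=LF[7]=0
  step 2: row=0, L[0]='Q', prepend. Next row=LF[0]=3
  step 3: row=3, L[3]='Q', prepend. Next row=LF[3]=5
  step 4: row=5, L[5]='r', prepend. Next row=LF[5]=10
  step 5: row=10, L[10]='r', prepend. Next row=LF[10]=12
  step 6: row=12, L[12]='p', prepend. Next row=LF[12]=8
  step 7: row=8, L[8]='P', prepend. Next row=LF[8]=1
  step 8: row=1, L[1]='R', prepend. Next row=LF[1]=6
  step 9: row=6, L[6]='r', prepend. Next row=LF[6]=11
  step 10: row=11, L[11]='P', prepend. Next row=LF[11]=2
  step 11: row=2, L[2]='Q', prepend. Next row=LF[2]=4
  step 12: row=4, L[4]='q', prepend. Next row=LF[4]=9
  step 13: row=9, L[9]='R', prepend. Next row=LF[9]=7
Reversed output: RqQPrRPprrQQ$

Answer: RqQPrRPprrQQ$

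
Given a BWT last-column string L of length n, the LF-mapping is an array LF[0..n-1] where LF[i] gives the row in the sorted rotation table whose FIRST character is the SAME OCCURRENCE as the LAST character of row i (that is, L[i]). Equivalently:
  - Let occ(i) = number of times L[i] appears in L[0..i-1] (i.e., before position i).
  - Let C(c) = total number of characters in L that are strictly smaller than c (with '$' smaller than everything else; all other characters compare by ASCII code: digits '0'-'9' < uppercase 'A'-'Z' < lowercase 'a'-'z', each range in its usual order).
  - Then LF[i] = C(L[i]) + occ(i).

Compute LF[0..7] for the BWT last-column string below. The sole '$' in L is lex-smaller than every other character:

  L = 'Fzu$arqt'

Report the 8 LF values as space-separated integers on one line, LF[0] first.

Answer: 1 7 6 0 2 4 3 5

Derivation:
Char counts: '$':1, 'F':1, 'a':1, 'q':1, 'r':1, 't':1, 'u':1, 'z':1
C (first-col start): C('$')=0, C('F')=1, C('a')=2, C('q')=3, C('r')=4, C('t')=5, C('u')=6, C('z')=7
L[0]='F': occ=0, LF[0]=C('F')+0=1+0=1
L[1]='z': occ=0, LF[1]=C('z')+0=7+0=7
L[2]='u': occ=0, LF[2]=C('u')+0=6+0=6
L[3]='$': occ=0, LF[3]=C('$')+0=0+0=0
L[4]='a': occ=0, LF[4]=C('a')+0=2+0=2
L[5]='r': occ=0, LF[5]=C('r')+0=4+0=4
L[6]='q': occ=0, LF[6]=C('q')+0=3+0=3
L[7]='t': occ=0, LF[7]=C('t')+0=5+0=5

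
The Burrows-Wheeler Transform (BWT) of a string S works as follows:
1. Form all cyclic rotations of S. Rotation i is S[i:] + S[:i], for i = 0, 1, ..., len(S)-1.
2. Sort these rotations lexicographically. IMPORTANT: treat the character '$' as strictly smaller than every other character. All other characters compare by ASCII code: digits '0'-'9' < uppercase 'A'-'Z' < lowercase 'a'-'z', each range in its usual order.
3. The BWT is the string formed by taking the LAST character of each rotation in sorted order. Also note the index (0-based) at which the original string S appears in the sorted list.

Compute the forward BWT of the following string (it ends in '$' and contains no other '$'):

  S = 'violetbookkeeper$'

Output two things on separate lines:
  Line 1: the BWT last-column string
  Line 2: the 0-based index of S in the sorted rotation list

Answer: rtkeplvkoooibeee$
16

Derivation:
All 17 rotations (rotation i = S[i:]+S[:i]):
  rot[0] = violetbookkeeper$
  rot[1] = ioletbookkeeper$v
  rot[2] = oletbookkeeper$vi
  rot[3] = letbookkeeper$vio
  rot[4] = etbookkeeper$viol
  rot[5] = tbookkeeper$viole
  rot[6] = bookkeeper$violet
  rot[7] = ookkeeper$violetb
  rot[8] = okkeeper$violetbo
  rot[9] = kkeeper$violetboo
  rot[10] = keeper$violetbook
  rot[11] = eeper$violetbookk
  rot[12] = eper$violetbookke
  rot[13] = per$violetbookkee
  rot[14] = er$violetbookkeep
  rot[15] = r$violetbookkeepe
  rot[16] = $violetbookkeeper
Sorted (with $ < everything):
  sorted[0] = $violetbookkeeper  (last char: 'r')
  sorted[1] = bookkeeper$violet  (last char: 't')
  sorted[2] = eeper$violetbookk  (last char: 'k')
  sorted[3] = eper$violetbookke  (last char: 'e')
  sorted[4] = er$violetbookkeep  (last char: 'p')
  sorted[5] = etbookkeeper$viol  (last char: 'l')
  sorted[6] = ioletbookkeeper$v  (last char: 'v')
  sorted[7] = keeper$violetbook  (last char: 'k')
  sorted[8] = kkeeper$violetboo  (last char: 'o')
  sorted[9] = letbookkeeper$vio  (last char: 'o')
  sorted[10] = okkeeper$violetbo  (last char: 'o')
  sorted[11] = oletbookkeeper$vi  (last char: 'i')
  sorted[12] = ookkeeper$violetb  (last char: 'b')
  sorted[13] = per$violetbookkee  (last char: 'e')
  sorted[14] = r$violetbookkeepe  (last char: 'e')
  sorted[15] = tbookkeeper$viole  (last char: 'e')
  sorted[16] = violetbookkeeper$  (last char: '$')
Last column: rtkeplvkoooibeee$
Original string S is at sorted index 16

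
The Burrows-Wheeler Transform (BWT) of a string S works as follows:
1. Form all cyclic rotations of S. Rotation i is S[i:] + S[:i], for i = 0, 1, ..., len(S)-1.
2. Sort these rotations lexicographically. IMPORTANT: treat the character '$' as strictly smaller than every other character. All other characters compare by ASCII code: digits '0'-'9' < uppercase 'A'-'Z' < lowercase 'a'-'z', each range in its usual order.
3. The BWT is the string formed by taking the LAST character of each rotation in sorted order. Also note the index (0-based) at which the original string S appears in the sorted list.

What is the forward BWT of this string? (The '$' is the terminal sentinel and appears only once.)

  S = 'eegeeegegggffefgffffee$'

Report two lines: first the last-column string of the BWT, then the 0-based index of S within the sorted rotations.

All 23 rotations (rotation i = S[i:]+S[:i]):
  rot[0] = eegeeegegggffefgffffee$
  rot[1] = egeeegegggffefgffffee$e
  rot[2] = geeegegggffefgffffee$ee
  rot[3] = eeegegggffefgffffee$eeg
  rot[4] = eegegggffefgffffee$eege
  rot[5] = egegggffefgffffee$eegee
  rot[6] = gegggffefgffffee$eegeee
  rot[7] = egggffefgffffee$eegeeeg
  rot[8] = gggffefgffffee$eegeeege
  rot[9] = ggffefgffffee$eegeeegeg
  rot[10] = gffefgffffee$eegeeegegg
  rot[11] = ffefgffffee$eegeeegeggg
  rot[12] = fefgffffee$eegeeegegggf
  rot[13] = efgffffee$eegeeegegggff
  rot[14] = fgffffee$eegeeegegggffe
  rot[15] = gffffee$eegeeegegggffef
  rot[16] = ffffee$eegeeegegggffefg
  rot[17] = fffee$eegeeegegggffefgf
  rot[18] = ffee$eegeeegegggffefgff
  rot[19] = fee$eegeeegegggffefgfff
  rot[20] = ee$eegeeegegggffefgffff
  rot[21] = e$eegeeegegggffefgffffe
  rot[22] = $eegeeegegggffefgffffee
Sorted (with $ < everything):
  sorted[0] = $eegeeegegggffefgffffee  (last char: 'e')
  sorted[1] = e$eegeeegegggffefgffffe  (last char: 'e')
  sorted[2] = ee$eegeeegegggffefgffff  (last char: 'f')
  sorted[3] = eeegegggffefgffffee$eeg  (last char: 'g')
  sorted[4] = eegeeegegggffefgffffee$  (last char: '$')
  sorted[5] = eegegggffefgffffee$eege  (last char: 'e')
  sorted[6] = efgffffee$eegeeegegggff  (last char: 'f')
  sorted[7] = egeeegegggffefgffffee$e  (last char: 'e')
  sorted[8] = egegggffefgffffee$eegee  (last char: 'e')
  sorted[9] = egggffefgffffee$eegeeeg  (last char: 'g')
  sorted[10] = fee$eegeeegegggffefgfff  (last char: 'f')
  sorted[11] = fefgffffee$eegeeegegggf  (last char: 'f')
  sorted[12] = ffee$eegeeegegggffefgff  (last char: 'f')
  sorted[13] = ffefgffffee$eegeeegeggg  (last char: 'g')
  sorted[14] = fffee$eegeeegegggffefgf  (last char: 'f')
  sorted[15] = ffffee$eegeeegegggffefg  (last char: 'g')
  sorted[16] = fgffffee$eegeeegegggffe  (last char: 'e')
  sorted[17] = geeegegggffefgffffee$ee  (last char: 'e')
  sorted[18] = gegggffefgffffee$eegeee  (last char: 'e')
  sorted[19] = gffefgffffee$eegeeegegg  (last char: 'g')
  sorted[20] = gffffee$eegeeegegggffef  (last char: 'f')
  sorted[21] = ggffefgffffee$eegeeegeg  (last char: 'g')
  sorted[22] = gggffefgffffee$eegeeege  (last char: 'e')
Last column: eefg$efeegfffgfgeeegfge
Original string S is at sorted index 4

Answer: eefg$efeegfffgfgeeegfge
4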